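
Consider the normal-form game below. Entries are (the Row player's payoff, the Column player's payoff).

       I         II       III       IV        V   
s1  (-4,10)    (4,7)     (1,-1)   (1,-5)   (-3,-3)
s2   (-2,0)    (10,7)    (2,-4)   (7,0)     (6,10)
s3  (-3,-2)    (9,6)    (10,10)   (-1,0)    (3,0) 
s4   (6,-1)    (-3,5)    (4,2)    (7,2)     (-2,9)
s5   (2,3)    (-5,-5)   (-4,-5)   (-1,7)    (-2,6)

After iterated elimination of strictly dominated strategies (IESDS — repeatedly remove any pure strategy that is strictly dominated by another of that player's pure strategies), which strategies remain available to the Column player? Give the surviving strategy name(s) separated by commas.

II, III, V

The Row player's strategy s1 is strictly dominated by s2 (I: -2>-4, II: 10>4, III: 2>1, IV: 7>1, V: 6>-3) and is removed.
The Column player's strategy I is strictly dominated by V (s2: 10>0, s3: 0>-2, s4: 9>-1, s5: 6>3) and is removed.
Row s5 is eliminated: s2 beats it against every remaining column (II: 10>-5, III: 2>-4, IV: 7>-1, V: 6>-2).
The Column player's strategy IV is strictly dominated by II (s2: 7>0, s3: 6>0, s4: 5>2) and is removed.
The Row player's strategy s4 is strictly dominated by s3 (II: 9>-3, III: 10>4, V: 3>-2) and is removed.
Among the remaining strategies, none is strictly dominated by another pure strategy of the same player, so the elimination stops.
Surviving strategies — the Row player: {s2, s3}; the Column player: {II, III, V}.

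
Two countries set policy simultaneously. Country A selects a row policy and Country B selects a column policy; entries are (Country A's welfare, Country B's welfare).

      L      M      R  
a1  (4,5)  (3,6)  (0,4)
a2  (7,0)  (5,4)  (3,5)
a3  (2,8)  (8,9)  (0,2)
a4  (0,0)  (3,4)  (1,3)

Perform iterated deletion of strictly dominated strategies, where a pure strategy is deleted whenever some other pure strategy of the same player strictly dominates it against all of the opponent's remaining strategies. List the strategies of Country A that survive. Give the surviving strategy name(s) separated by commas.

a2, a3

Row a1 is eliminated: a2 beats it against every remaining column (L: 7>4, M: 5>3, R: 3>0).
Country A's strategy a4 is strictly dominated by a2 (L: 7>0, M: 5>3, R: 3>1) and is removed.
Column L is eliminated: M beats it against every remaining row (a2: 4>0, a3: 9>8).
Among the remaining strategies, none is strictly dominated by another pure strategy of the same player, so the elimination stops.
Surviving strategies — Country A: {a2, a3}; Country B: {M, R}.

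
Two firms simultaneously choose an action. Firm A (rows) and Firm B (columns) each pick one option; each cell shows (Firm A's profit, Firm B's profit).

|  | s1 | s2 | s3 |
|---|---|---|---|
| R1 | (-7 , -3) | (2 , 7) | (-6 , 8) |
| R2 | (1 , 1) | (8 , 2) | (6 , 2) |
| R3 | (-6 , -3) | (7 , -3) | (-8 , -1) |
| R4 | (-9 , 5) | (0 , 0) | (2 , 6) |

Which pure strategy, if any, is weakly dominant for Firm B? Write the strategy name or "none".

s3 vs s1: R1: 8>-3, R2: 2>1, R3: -1>-3, R4: 6>5.
s3 vs s2: R1: 8>7, R2: 2=2, R3: -1>-3, R4: 6>0.
s3 is at least as good as every other strategy against every opponent action, so it is weakly dominant.

s3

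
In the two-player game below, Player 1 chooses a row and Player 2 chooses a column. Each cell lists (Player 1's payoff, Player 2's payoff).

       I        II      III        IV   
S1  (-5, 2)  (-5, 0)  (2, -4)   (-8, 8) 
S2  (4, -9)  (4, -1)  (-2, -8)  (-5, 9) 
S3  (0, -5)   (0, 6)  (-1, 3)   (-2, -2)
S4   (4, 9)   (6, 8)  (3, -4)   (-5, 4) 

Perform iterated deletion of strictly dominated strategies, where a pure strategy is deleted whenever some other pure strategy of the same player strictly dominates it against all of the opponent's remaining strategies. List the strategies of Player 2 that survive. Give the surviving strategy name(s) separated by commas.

For Player 1, S4 strictly dominates S1 on the remaining columns (I: 4>-5, II: 6>-5, III: 3>2, IV: -5>-8); eliminate S1.
Player 2's strategy III is strictly dominated by II (S2: -1>-8, S3: 6>3, S4: 8>-4) and is removed.
Among the remaining strategies, none is strictly dominated by another pure strategy of the same player, so the elimination stops.
Surviving strategies — Player 1: {S2, S3, S4}; Player 2: {I, II, IV}.

I, II, IV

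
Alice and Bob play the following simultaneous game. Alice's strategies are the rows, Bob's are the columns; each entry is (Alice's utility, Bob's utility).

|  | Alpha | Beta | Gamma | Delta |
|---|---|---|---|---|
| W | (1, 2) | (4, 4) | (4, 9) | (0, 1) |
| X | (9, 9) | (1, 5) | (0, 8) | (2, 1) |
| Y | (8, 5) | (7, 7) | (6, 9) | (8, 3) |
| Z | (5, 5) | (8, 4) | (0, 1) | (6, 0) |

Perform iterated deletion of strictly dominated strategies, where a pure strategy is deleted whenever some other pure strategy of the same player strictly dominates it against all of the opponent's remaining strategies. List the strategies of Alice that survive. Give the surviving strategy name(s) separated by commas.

X, Y, Z

For Alice, Y strictly dominates W on the remaining columns (Alpha: 8>1, Beta: 7>4, Gamma: 6>4, Delta: 8>0); eliminate W.
Column Delta is eliminated: Alpha beats it against every remaining row (X: 9>1, Y: 5>3, Z: 5>0).
Among the remaining strategies, none is strictly dominated by another pure strategy of the same player, so the elimination stops.
Surviving strategies — Alice: {X, Y, Z}; Bob: {Alpha, Beta, Gamma}.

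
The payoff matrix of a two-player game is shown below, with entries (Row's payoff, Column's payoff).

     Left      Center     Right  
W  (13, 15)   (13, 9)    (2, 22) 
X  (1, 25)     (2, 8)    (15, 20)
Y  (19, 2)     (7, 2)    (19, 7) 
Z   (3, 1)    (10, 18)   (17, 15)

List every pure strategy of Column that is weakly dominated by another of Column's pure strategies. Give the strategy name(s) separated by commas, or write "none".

Left: no other strategy beats it everywhere (Center at W (15>9); Right at X (25>20)).
Center: no other strategy beats it everywhere (Left at Z (18>1); Right at Z (18>15)).
Right: no other strategy beats it everywhere (Left at W (22>15); Center at W (22>9)).

none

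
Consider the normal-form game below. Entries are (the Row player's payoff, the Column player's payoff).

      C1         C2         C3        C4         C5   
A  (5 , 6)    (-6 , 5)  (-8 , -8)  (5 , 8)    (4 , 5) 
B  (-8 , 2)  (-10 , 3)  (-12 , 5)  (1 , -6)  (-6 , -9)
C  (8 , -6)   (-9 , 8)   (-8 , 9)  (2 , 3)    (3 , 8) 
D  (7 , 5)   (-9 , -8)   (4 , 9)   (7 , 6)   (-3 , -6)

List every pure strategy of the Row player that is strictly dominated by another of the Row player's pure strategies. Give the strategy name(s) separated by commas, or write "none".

A: no other strategy beats it everywhere (B at C1 (5>-8); C at C2 (-6>-9); D at C2 (-6>-9)).
B: dominated, since A does at least as well everywhere (C1: 5>-8, C2: -6>-10, C3: -8>-12, C4: 5>1, C5: 4>-6).
C: no other strategy beats it everywhere (A at C1 (8>5); B at C1 (8>-8); D at C1 (8>7)).
Nothing dominates D: A at C1 (7>5); B at C1 (7>-8); C at C2 (-9=-9).

B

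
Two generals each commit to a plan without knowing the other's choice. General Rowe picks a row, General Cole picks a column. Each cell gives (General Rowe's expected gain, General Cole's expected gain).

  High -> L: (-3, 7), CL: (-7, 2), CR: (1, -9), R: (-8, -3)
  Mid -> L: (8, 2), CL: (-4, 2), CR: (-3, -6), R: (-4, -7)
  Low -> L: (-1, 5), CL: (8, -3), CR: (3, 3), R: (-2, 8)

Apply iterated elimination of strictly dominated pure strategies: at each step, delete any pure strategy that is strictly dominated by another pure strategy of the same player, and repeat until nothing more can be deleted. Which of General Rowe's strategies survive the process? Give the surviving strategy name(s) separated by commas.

For General Rowe, Low strictly dominates High on the remaining columns (L: -1>-3, CL: 8>-7, CR: 3>1, R: -2>-8); eliminate High.
General Cole's strategy CR is strictly dominated by L (Mid: 2>-6, Low: 5>3) and is removed.
Among the remaining strategies, none is strictly dominated by another pure strategy of the same player, so the elimination stops.
Surviving strategies — General Rowe: {Mid, Low}; General Cole: {L, CL, R}.

Mid, Low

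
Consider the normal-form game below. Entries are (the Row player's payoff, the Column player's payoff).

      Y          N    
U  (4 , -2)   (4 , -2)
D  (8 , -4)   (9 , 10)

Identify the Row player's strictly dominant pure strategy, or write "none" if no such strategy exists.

D

D vs U: Y: 8>4, N: 9>4.
D strictly beats every other strategy against every opponent action, so it is strictly dominant.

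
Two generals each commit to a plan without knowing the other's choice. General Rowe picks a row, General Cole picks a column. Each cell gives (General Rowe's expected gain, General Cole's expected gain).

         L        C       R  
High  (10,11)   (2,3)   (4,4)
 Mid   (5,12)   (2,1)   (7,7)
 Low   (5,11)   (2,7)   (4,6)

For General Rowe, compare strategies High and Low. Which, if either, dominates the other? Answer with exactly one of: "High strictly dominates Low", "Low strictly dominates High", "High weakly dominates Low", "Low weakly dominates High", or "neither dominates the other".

Compare High to Low across every action of General Cole: L: 10>5, C: 2=2, R: 4=4.
High is at least as good everywhere and strictly better somewhere (tied only at C, R), so High weakly but not strictly dominates Low.

High weakly dominates Low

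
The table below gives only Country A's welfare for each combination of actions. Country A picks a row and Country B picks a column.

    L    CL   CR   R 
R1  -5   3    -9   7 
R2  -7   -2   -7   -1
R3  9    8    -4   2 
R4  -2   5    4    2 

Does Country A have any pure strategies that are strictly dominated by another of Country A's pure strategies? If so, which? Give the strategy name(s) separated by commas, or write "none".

R2

R1: no other strategy beats it everywhere (R2 at L (-5>-7); R3 at R (7>2); R4 at R (7>2)).
R2: dominated, since R3 does at least as well everywhere (L: 9>-7, CL: 8>-2, CR: -4>-7, R: 2>-1).
R3 is not dominated — it holds its own against R1 at L (9>-5); R2 at L (9>-7); R4 at L (9>-2).
R4 is not dominated — it holds its own against R1 at L (-2>-5); R2 at L (-2>-7); R3 at CR (4>-4).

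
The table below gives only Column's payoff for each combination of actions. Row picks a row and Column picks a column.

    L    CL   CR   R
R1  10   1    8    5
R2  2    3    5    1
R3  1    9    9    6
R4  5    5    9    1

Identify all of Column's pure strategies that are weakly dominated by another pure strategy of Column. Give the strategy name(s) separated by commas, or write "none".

CL, R

Nothing dominates L: CL at R1 (10>1); CR at R1 (10>8); R at R1 (10>5).
CR weakly dominates CL — R1: 8>1, R2: 5>3, R3: 9=9, R4: 9>5.
CR is not dominated — it holds its own against L at R2 (5>2); CL at R1 (8>1); R at R1 (8>5).
R is weakly dominated by CR (R1: 8>5, R2: 5>1, R3: 9>6, R4: 9>1).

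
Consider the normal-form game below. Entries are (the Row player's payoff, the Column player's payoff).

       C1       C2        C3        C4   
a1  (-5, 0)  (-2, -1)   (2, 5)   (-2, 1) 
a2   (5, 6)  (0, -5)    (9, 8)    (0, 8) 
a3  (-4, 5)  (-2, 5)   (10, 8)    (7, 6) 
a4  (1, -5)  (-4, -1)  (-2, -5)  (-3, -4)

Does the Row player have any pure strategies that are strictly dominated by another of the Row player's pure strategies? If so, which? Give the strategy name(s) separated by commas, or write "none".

a1 is strictly dominated by a2 (C1: 5>-5, C2: 0>-2, C3: 9>2, C4: 0>-2).
Nothing dominates a2: a1 at C1 (5>-5); a3 at C1 (5>-4); a4 at C1 (5>1).
a3 is not dominated — it holds its own against a1 at C1 (-4>-5); a2 at C3 (10>9); a4 at C2 (-2>-4).
a4: dominated, since a2 does at least as well everywhere (C1: 5>1, C2: 0>-4, C3: 9>-2, C4: 0>-3).

a1, a4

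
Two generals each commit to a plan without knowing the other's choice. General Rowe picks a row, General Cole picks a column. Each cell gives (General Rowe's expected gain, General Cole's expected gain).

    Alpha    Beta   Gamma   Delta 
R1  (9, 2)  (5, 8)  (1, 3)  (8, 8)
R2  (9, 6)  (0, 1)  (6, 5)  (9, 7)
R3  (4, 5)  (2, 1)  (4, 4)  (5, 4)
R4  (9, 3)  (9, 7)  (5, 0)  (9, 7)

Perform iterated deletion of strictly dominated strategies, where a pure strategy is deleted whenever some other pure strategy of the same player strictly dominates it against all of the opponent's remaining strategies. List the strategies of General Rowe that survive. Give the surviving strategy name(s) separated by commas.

R2, R4

General Rowe's strategy R3 is strictly dominated by R4 (Alpha: 9>4, Beta: 9>2, Gamma: 5>4, Delta: 9>5) and is removed.
General Cole's strategy Alpha is strictly dominated by Delta (R1: 8>2, R2: 7>6, R4: 7>3) and is removed.
Row R1 is eliminated: R4 beats it against every remaining column (Beta: 9>5, Gamma: 5>1, Delta: 9>8).
Column Gamma is eliminated: Delta beats it against every remaining row (R2: 7>5, R4: 7>0).
Among the remaining strategies, none is strictly dominated by another pure strategy of the same player, so the elimination stops.
Surviving strategies — General Rowe: {R2, R4}; General Cole: {Beta, Delta}.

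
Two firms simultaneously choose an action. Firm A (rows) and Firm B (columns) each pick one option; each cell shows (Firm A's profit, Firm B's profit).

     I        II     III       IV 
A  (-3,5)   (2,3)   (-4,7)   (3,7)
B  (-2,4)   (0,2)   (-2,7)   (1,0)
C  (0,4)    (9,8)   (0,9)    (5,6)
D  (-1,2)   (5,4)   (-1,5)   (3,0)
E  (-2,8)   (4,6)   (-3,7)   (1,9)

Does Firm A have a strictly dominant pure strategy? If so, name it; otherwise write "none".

C vs A: I: 0>-3, II: 9>2, III: 0>-4, IV: 5>3.
C vs B: I: 0>-2, II: 9>0, III: 0>-2, IV: 5>1.
C vs D: I: 0>-1, II: 9>5, III: 0>-1, IV: 5>3.
C vs E: I: 0>-2, II: 9>4, III: 0>-3, IV: 5>1.
C strictly beats every other strategy against every opponent action, so it is strictly dominant.

C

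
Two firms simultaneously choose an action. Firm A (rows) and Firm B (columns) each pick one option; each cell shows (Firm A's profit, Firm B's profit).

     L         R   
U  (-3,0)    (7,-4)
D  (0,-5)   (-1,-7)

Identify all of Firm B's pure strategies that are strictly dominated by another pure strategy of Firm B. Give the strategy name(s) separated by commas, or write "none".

L is not dominated — it holds its own against R at U (0>-4).
R is strictly dominated by L (U: 0>-4, D: -5>-7).

R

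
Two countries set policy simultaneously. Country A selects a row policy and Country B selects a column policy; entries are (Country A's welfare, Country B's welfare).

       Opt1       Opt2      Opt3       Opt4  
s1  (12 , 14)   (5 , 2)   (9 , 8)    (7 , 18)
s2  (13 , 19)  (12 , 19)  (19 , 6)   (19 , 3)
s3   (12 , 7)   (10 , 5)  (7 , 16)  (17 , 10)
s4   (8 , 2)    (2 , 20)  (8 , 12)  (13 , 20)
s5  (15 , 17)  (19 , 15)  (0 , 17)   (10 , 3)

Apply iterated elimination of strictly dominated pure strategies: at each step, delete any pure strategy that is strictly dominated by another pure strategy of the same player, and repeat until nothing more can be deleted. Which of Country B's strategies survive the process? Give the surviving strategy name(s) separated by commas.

Opt1, Opt2, Opt3

Row s1 is eliminated: s2 beats it against every remaining column (Opt1: 13>12, Opt2: 12>5, Opt3: 19>9, Opt4: 19>7).
Row s3 is eliminated: s2 beats it against every remaining column (Opt1: 13>12, Opt2: 12>10, Opt3: 19>7, Opt4: 19>17).
For Country A, s2 strictly dominates s4 on the remaining columns (Opt1: 13>8, Opt2: 12>2, Opt3: 19>8, Opt4: 19>13); eliminate s4.
Column Opt4 is eliminated: Opt1 beats it against every remaining row (s2: 19>3, s5: 17>3).
Among the remaining strategies, none is strictly dominated by another pure strategy of the same player, so the elimination stops.
Surviving strategies — Country A: {s2, s5}; Country B: {Opt1, Opt2, Opt3}.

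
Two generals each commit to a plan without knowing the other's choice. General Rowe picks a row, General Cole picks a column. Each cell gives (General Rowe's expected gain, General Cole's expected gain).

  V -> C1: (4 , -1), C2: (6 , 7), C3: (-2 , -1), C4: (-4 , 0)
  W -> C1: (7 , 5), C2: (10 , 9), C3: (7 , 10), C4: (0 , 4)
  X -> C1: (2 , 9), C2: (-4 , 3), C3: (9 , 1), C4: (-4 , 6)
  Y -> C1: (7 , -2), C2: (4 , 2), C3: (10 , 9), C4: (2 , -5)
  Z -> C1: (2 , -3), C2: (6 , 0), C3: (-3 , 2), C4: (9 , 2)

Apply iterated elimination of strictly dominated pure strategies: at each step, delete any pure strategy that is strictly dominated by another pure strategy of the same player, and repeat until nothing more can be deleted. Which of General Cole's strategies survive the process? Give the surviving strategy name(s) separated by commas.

C3, C4

Row V is eliminated: W beats it against every remaining column (C1: 7>4, C2: 10>6, C3: 7>-2, C4: 0>-4).
For General Rowe, Y strictly dominates X on the remaining columns (C1: 7>2, C2: 4>-4, C3: 10>9, C4: 2>-4); eliminate X.
General Cole's strategy C1 is strictly dominated by C2 (W: 9>5, Y: 2>-2, Z: 0>-3) and is removed.
Column C2 is eliminated: C3 beats it against every remaining row (W: 10>9, Y: 9>2, Z: 2>0).
Row W is eliminated: Y beats it against every remaining column (C3: 10>7, C4: 2>0).
Among the remaining strategies, none is strictly dominated by another pure strategy of the same player, so the elimination stops.
Surviving strategies — General Rowe: {Y, Z}; General Cole: {C3, C4}.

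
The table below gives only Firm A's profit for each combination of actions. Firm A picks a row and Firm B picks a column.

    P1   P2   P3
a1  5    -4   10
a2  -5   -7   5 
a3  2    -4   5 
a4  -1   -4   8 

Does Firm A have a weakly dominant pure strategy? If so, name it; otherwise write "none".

a1

a1 vs a2: P1: 5>-5, P2: -4>-7, P3: 10>5.
a1 vs a3: P1: 5>2, P2: -4=-4, P3: 10>5.
a1 vs a4: P1: 5>-1, P2: -4=-4, P3: 10>8.
a1 is at least as good as every other strategy against every opponent action, so it is weakly dominant.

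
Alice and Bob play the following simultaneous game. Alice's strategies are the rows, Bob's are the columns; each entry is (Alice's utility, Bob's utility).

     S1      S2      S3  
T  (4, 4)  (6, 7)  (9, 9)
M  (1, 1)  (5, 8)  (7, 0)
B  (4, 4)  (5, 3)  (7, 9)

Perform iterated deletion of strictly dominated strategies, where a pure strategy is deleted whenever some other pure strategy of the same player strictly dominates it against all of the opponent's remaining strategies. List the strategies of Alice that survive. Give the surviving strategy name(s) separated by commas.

Alice's strategy M is strictly dominated by T (S1: 4>1, S2: 6>5, S3: 9>7) and is removed.
Bob's strategy S1 is strictly dominated by S3 (T: 9>4, B: 9>4) and is removed.
For Alice, T strictly dominates B on the remaining columns (S2: 6>5, S3: 9>7); eliminate B.
Bob's strategy S2 is strictly dominated by S3 (T: 9>7) and is removed.
Among the remaining strategies, none is strictly dominated by another pure strategy of the same player, so the elimination stops.
Surviving strategies — Alice: {T}; Bob: {S3}.

T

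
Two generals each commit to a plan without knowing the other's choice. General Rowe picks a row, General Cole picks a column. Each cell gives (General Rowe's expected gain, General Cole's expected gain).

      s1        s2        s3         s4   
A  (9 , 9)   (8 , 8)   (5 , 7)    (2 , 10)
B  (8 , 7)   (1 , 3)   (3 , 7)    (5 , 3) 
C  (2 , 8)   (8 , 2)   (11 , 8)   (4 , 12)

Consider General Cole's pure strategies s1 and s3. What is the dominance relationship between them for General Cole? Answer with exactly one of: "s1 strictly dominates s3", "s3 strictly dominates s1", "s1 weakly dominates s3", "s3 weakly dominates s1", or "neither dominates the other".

s1's payoffs vs s3's, by General Rowe's action — A: 9>7, B: 7=7, C: 8=8.
s1 is at least as good everywhere and strictly better somewhere (tied only at B, C), so s1 weakly but not strictly dominates s3.

s1 weakly dominates s3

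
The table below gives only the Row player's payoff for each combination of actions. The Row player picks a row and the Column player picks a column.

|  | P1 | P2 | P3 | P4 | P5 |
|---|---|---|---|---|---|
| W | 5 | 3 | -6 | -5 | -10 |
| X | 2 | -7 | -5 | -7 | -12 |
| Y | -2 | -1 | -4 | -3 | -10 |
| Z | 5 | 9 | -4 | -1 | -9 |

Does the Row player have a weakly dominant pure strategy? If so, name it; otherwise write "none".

Z

Z vs W: P1: 5=5, P2: 9>3, P3: -4>-6, P4: -1>-5, P5: -9>-10.
Z vs X: P1: 5>2, P2: 9>-7, P3: -4>-5, P4: -1>-7, P5: -9>-12.
Z vs Y: P1: 5>-2, P2: 9>-1, P3: -4=-4, P4: -1>-3, P5: -9>-10.
Z is at least as good as every other strategy against every opponent action, so it is weakly dominant.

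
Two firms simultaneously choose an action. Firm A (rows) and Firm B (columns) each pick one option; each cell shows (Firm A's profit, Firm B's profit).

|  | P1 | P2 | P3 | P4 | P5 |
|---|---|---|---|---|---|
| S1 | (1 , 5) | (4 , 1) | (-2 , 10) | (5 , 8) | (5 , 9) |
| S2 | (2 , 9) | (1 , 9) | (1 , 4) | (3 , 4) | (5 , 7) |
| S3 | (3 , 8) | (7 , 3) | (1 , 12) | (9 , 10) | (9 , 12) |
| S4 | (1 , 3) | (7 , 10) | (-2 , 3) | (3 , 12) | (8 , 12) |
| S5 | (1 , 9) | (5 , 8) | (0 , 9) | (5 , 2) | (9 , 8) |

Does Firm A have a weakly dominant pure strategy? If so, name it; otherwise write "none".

S3 vs S1: P1: 3>1, P2: 7>4, P3: 1>-2, P4: 9>5, P5: 9>5.
S3 vs S2: P1: 3>2, P2: 7>1, P3: 1=1, P4: 9>3, P5: 9>5.
S3 vs S4: P1: 3>1, P2: 7=7, P3: 1>-2, P4: 9>3, P5: 9>8.
S3 vs S5: P1: 3>1, P2: 7>5, P3: 1>0, P4: 9>5, P5: 9=9.
S3 is at least as good as every other strategy against every opponent action, so it is weakly dominant.

S3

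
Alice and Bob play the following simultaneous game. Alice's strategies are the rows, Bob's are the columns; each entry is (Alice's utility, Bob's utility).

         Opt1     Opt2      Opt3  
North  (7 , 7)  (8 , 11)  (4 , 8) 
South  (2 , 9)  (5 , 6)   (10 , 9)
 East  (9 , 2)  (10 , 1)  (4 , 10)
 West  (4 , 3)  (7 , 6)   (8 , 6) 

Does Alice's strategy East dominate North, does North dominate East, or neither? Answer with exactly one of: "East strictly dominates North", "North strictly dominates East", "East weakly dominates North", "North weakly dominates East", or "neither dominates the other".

Compare East to North across every action of Bob: Opt1: 9>7, Opt2: 10>8, Opt3: 4=4.
East is at least as good everywhere and strictly better somewhere (tied only at Opt3), so East weakly but not strictly dominates North.

East weakly dominates North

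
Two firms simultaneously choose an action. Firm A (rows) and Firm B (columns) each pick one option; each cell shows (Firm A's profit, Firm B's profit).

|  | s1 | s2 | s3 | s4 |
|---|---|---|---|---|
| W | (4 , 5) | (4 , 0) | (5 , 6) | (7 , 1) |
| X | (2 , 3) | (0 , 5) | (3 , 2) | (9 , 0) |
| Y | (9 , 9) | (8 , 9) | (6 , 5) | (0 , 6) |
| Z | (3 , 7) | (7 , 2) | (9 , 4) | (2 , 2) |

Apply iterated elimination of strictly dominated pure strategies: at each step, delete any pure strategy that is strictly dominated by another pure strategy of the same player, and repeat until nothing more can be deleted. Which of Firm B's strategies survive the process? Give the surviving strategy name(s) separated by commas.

For Firm B, s1 strictly dominates s4 on the remaining rows (W: 5>1, X: 3>0, Y: 9>6, Z: 7>2); eliminate s4.
Firm A's strategy W is strictly dominated by Y (s1: 9>4, s2: 8>4, s3: 6>5) and is removed.
Firm A's strategy X is strictly dominated by Y (s1: 9>2, s2: 8>0, s3: 6>3) and is removed.
Firm B's strategy s3 is strictly dominated by s1 (Y: 9>5, Z: 7>4) and is removed.
For Firm A, Y strictly dominates Z on the remaining columns (s1: 9>3, s2: 8>7); eliminate Z.
Among the remaining strategies, none is strictly dominated by another pure strategy of the same player, so the elimination stops.
Surviving strategies — Firm A: {Y}; Firm B: {s1, s2}.

s1, s2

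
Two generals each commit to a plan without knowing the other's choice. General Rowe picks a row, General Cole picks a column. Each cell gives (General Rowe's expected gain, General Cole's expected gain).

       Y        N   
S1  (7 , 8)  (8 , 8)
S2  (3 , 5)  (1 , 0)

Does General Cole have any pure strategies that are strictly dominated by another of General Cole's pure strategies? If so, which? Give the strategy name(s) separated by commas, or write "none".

Y is not dominated — it holds its own against N at S1 (8=8).
Nothing dominates N: Y at S1 (8=8).

none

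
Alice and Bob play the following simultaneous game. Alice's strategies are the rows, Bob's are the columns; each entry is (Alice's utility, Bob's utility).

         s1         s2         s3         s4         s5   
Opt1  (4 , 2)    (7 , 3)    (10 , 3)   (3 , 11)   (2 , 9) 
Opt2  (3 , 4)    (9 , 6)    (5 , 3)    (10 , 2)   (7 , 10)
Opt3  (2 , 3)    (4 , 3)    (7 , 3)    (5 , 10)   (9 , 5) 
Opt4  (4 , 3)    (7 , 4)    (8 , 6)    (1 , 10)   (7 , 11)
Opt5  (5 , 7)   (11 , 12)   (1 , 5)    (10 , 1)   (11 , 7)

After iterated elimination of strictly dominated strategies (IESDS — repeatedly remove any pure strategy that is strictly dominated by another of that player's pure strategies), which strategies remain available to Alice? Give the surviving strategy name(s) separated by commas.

Opt5

For Bob, s5 strictly dominates s3 on the remaining rows (Opt1: 9>3, Opt2: 10>3, Opt3: 5>3, Opt4: 11>6, Opt5: 7>5); eliminate s3.
For Alice, Opt5 strictly dominates Opt1 on the remaining columns (s1: 5>4, s2: 11>7, s4: 10>3, s5: 11>2); eliminate Opt1.
Row Opt3 is eliminated: Opt5 beats it against every remaining column (s1: 5>2, s2: 11>4, s4: 10>5, s5: 11>9).
For Alice, Opt5 strictly dominates Opt4 on the remaining columns (s1: 5>4, s2: 11>7, s4: 10>1, s5: 11>7); eliminate Opt4.
For Bob, s2 strictly dominates s1 on the remaining rows (Opt2: 6>4, Opt5: 12>7); eliminate s1.
For Bob, s2 strictly dominates s4 on the remaining rows (Opt2: 6>2, Opt5: 12>1); eliminate s4.
Row Opt2 is eliminated: Opt5 beats it against every remaining column (s2: 11>9, s5: 11>7).
Column s5 is eliminated: s2 beats it against every remaining row (Opt5: 12>7).
Among the remaining strategies, none is strictly dominated by another pure strategy of the same player, so the elimination stops.
Surviving strategies — Alice: {Opt5}; Bob: {s2}.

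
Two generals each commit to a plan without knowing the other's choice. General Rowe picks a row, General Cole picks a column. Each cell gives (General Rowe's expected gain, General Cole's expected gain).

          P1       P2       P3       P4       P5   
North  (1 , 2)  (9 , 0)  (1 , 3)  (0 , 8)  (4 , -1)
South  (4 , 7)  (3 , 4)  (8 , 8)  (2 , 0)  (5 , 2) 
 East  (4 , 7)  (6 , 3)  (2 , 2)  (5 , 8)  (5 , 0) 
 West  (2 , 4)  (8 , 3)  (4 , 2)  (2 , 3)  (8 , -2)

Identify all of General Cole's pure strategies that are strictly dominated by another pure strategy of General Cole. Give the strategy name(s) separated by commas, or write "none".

P1 is not dominated — it holds its own against P2 at North (2>0); P3 at East (7>2); P4 at South (7>0); P5 at North (2>-1).
P2: dominated, since P1 does at least as well everywhere (North: 2>0, South: 7>4, East: 7>3, West: 4>3).
P3: no other strategy beats it everywhere (P1 at North (3>2); P2 at North (3>0); P4 at South (8>0); P5 at North (3>-1)).
P4 is not dominated — it holds its own against P1 at North (8>2); P2 at North (8>0); P3 at North (8>3); P5 at North (8>-1).
P5 is strictly dominated by P1 (North: 2>-1, South: 7>2, East: 7>0, West: 4>-2).

P2, P5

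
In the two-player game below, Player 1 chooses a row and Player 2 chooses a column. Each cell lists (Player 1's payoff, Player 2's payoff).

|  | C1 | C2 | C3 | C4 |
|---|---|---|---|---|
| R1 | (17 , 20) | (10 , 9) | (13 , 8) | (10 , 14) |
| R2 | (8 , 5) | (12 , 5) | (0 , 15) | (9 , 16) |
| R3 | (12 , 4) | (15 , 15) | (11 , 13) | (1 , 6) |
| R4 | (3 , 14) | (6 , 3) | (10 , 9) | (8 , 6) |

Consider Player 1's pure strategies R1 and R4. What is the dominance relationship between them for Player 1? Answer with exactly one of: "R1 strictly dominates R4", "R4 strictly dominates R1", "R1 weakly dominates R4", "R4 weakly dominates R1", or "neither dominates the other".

R1 strictly dominates R4

Compare R1 to R4 across each opponent action: C1: 17>3, C2: 10>6, C3: 13>10, C4: 10>8.
R1 gives a strictly higher payoff against each opponent action, so R1 strictly dominates R4.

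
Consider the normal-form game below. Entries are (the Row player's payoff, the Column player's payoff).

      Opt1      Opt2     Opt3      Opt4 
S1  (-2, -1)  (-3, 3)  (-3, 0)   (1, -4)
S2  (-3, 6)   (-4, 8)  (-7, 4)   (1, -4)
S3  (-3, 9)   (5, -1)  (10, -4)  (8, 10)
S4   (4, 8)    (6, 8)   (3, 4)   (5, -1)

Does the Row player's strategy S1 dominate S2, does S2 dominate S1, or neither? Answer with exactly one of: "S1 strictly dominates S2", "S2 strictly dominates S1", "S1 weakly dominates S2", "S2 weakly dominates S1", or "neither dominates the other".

S1's payoffs vs S2's, by the Column player's action — Opt1: -2>-3, Opt2: -3>-4, Opt3: -3>-7, Opt4: 1=1.
S1 is at least as good everywhere and strictly better somewhere (tied only at Opt4), so S1 weakly but not strictly dominates S2.

S1 weakly dominates S2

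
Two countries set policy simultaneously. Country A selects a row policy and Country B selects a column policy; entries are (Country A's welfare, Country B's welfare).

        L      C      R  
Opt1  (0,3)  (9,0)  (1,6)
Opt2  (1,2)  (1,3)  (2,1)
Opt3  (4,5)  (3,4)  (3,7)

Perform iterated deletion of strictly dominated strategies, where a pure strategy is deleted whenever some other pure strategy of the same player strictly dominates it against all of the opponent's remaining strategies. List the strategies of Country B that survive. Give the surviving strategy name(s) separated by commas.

R

Row Opt2 is eliminated: Opt3 beats it against every remaining column (L: 4>1, C: 3>1, R: 3>2).
For Country B, R strictly dominates L on the remaining rows (Opt1: 6>3, Opt3: 7>5); eliminate L.
For Country B, R strictly dominates C on the remaining rows (Opt1: 6>0, Opt3: 7>4); eliminate C.
Country A's strategy Opt1 is strictly dominated by Opt3 (R: 3>1) and is removed.
Among the remaining strategies, none is strictly dominated by another pure strategy of the same player, so the elimination stops.
Surviving strategies — Country A: {Opt3}; Country B: {R}.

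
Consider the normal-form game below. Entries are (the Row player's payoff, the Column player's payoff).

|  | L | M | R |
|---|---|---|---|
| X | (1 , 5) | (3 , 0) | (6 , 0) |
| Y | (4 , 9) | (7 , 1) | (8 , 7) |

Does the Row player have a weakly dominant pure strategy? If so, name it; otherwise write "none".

Y vs X: L: 4>1, M: 7>3, R: 8>6.
Y is at least as good as every other strategy against every opponent action, so it is weakly dominant.

Y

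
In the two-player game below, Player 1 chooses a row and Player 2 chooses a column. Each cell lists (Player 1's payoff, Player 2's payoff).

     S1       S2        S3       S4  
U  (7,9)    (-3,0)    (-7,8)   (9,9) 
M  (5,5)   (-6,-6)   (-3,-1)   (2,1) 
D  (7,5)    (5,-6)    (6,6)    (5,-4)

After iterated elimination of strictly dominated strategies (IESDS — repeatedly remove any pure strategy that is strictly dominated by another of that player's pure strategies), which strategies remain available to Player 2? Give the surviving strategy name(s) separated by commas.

Player 1's strategy M is strictly dominated by D (S1: 7>5, S2: 5>-6, S3: 6>-3, S4: 5>2) and is removed.
Player 2's strategy S2 is strictly dominated by S1 (U: 9>0, D: 5>-6) and is removed.
Among the remaining strategies, none is strictly dominated by another pure strategy of the same player, so the elimination stops.
Surviving strategies — Player 1: {U, D}; Player 2: {S1, S3, S4}.

S1, S3, S4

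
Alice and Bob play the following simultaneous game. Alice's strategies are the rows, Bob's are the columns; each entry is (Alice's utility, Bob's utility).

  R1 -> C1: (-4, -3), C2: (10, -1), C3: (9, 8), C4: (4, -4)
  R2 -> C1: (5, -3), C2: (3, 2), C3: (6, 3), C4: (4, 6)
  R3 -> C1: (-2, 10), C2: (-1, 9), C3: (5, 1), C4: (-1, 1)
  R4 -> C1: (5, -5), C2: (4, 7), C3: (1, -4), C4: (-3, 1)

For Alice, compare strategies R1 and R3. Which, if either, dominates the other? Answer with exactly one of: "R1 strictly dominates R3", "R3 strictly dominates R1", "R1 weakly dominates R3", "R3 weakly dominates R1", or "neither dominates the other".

Compare R1 to R3 across each opponent action: C1: -4<-2, C2: 10>-1, C3: 9>5, C4: 4>-1.
R1 does better at C2, C3, C4 but worse at C1; neither strategy dominates the other.

neither dominates the other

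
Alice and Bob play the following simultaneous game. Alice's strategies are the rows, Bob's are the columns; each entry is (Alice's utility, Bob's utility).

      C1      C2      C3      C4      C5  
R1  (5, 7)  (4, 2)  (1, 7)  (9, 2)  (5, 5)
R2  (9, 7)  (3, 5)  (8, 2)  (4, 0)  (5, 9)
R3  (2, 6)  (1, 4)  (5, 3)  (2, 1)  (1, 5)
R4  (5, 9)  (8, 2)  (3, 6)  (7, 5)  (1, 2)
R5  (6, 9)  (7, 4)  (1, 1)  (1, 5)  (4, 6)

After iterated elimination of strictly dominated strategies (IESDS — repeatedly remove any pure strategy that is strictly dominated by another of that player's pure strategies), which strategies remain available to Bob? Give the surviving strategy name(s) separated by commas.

Row R3 is eliminated: R2 beats it against every remaining column (C1: 9>2, C2: 3>1, C3: 8>5, C4: 4>2, C5: 5>1).
Bob's strategy C2 is strictly dominated by C1 (R1: 7>2, R2: 7>5, R4: 9>2, R5: 9>4) and is removed.
For Alice, R2 strictly dominates R5 on the remaining columns (C1: 9>6, C3: 8>1, C4: 4>1, C5: 5>4); eliminate R5.
Column C4 is eliminated: C1 beats it against every remaining row (R1: 7>2, R2: 7>0, R4: 9>5).
Row R4 is eliminated: R2 beats it against every remaining column (C1: 9>5, C3: 8>3, C5: 5>1).
Among the remaining strategies, none is strictly dominated by another pure strategy of the same player, so the elimination stops.
Surviving strategies — Alice: {R1, R2}; Bob: {C1, C3, C5}.

C1, C3, C5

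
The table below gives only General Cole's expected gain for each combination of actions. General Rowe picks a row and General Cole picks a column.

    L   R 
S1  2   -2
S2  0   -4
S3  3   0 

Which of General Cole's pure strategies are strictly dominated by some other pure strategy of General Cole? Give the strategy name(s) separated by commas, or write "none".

R

L: no other strategy beats it everywhere (R at S1 (2>-2)).
L strictly dominates R — S1: 2>-2, S2: 0>-4, S3: 3>0.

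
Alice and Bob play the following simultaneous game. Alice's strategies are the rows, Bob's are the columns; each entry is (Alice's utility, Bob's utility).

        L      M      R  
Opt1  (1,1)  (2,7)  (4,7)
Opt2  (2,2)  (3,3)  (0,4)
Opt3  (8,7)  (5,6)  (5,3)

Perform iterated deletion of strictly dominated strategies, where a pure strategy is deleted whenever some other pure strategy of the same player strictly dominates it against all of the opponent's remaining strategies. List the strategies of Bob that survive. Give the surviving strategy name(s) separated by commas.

Alice's strategy Opt1 is strictly dominated by Opt3 (L: 8>1, M: 5>2, R: 5>4) and is removed.
For Alice, Opt3 strictly dominates Opt2 on the remaining columns (L: 8>2, M: 5>3, R: 5>0); eliminate Opt2.
Bob's strategy M is strictly dominated by L (Opt3: 7>6) and is removed.
Bob's strategy R is strictly dominated by L (Opt3: 7>3) and is removed.
Among the remaining strategies, none is strictly dominated by another pure strategy of the same player, so the elimination stops.
Surviving strategies — Alice: {Opt3}; Bob: {L}.

L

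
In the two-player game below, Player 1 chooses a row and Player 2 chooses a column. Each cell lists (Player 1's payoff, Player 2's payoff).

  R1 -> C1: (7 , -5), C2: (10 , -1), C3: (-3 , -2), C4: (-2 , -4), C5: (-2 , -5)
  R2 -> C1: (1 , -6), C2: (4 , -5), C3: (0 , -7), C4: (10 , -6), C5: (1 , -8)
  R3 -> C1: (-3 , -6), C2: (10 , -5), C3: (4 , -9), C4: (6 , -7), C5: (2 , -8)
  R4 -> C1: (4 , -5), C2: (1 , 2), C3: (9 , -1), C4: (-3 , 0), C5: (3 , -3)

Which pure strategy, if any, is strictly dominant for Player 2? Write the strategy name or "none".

C2 vs C1: R1: -1>-5, R2: -5>-6, R3: -5>-6, R4: 2>-5.
C2 vs C3: R1: -1>-2, R2: -5>-7, R3: -5>-9, R4: 2>-1.
C2 vs C4: R1: -1>-4, R2: -5>-6, R3: -5>-7, R4: 2>0.
C2 vs C5: R1: -1>-5, R2: -5>-8, R3: -5>-8, R4: 2>-3.
C2 strictly beats every other strategy against every opponent action, so it is strictly dominant.

C2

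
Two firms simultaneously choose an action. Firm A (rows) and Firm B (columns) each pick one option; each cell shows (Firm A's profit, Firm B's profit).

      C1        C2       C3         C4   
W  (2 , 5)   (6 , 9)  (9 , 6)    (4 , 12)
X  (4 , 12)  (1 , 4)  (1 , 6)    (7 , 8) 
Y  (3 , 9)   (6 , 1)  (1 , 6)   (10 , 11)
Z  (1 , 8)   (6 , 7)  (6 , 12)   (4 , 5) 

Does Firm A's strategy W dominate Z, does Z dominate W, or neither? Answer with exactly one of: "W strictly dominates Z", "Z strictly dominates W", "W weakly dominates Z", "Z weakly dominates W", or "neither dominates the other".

W weakly dominates Z

Compare W to Z across each choice by Firm B: C1: 2>1, C2: 6=6, C3: 9>6, C4: 4=4.
W is at least as good everywhere and strictly better somewhere (tied only at C2, C4), so W weakly but not strictly dominates Z.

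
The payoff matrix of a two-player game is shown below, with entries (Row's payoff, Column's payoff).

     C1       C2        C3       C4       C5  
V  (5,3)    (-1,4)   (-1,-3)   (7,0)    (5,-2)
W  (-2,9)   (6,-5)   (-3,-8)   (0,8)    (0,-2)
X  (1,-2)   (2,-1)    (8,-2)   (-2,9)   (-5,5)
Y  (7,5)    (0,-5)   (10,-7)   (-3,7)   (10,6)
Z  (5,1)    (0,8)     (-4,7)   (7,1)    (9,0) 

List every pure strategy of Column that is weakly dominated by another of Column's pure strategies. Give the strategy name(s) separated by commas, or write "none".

C1 is not dominated — it holds its own against C2 at W (9>-5); C3 at V (3>-3); C4 at V (3>0); C5 at V (3>-2).
C2 is not dominated — it holds its own against C1 at V (4>3); C3 at V (4>-3); C4 at V (4>0); C5 at V (4>-2).
C2 weakly dominates C3 — V: 4>-3, W: -5>-8, X: -1>-2, Y: -5>-7, Z: 8>7.
C4 is not dominated — it holds its own against C1 at X (9>-2); C2 at W (8>-5); C3 at V (0>-3); C5 at V (0>-2).
C5 is weakly dominated by C4 (V: 0>-2, W: 8>-2, X: 9>5, Y: 7>6, Z: 1>0).

C3, C5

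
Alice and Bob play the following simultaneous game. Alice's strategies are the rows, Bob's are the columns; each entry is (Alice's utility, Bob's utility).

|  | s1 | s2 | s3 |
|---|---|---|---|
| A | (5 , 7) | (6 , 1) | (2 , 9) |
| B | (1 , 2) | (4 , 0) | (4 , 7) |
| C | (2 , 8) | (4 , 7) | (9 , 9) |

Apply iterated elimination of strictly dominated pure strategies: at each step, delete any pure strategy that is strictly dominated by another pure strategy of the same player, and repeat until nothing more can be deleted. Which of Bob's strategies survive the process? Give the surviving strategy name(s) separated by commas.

Bob's strategy s1 is strictly dominated by s3 (A: 9>7, B: 7>2, C: 9>8) and is removed.
Bob's strategy s2 is strictly dominated by s3 (A: 9>1, B: 7>0, C: 9>7) and is removed.
Alice's strategy A is strictly dominated by B (s3: 4>2) and is removed.
Row B is eliminated: C beats it against every remaining column (s3: 9>4).
Among the remaining strategies, none is strictly dominated by another pure strategy of the same player, so the elimination stops.
Surviving strategies — Alice: {C}; Bob: {s3}.

s3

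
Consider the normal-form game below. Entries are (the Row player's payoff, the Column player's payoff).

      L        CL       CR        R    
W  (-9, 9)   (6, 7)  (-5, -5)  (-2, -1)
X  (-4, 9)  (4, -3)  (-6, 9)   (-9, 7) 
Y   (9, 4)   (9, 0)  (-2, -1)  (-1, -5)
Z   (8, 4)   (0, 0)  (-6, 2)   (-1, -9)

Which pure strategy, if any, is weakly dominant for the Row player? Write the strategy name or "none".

Y

Y vs W: L: 9>-9, CL: 9>6, CR: -2>-5, R: -1>-2.
Y vs X: L: 9>-4, CL: 9>4, CR: -2>-6, R: -1>-9.
Y vs Z: L: 9>8, CL: 9>0, CR: -2>-6, R: -1=-1.
Y is at least as good as every other strategy against every opponent action, so it is weakly dominant.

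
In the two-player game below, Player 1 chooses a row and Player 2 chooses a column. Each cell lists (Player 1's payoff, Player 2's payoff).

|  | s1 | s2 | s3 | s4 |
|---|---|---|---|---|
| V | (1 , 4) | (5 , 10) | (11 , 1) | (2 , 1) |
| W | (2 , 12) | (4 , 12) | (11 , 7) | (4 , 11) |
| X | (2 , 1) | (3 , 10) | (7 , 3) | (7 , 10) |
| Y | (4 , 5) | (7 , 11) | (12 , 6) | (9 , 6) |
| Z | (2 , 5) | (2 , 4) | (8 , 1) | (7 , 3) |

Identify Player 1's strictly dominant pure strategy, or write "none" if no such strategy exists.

Y

Y vs V: s1: 4>1, s2: 7>5, s3: 12>11, s4: 9>2.
Y vs W: s1: 4>2, s2: 7>4, s3: 12>11, s4: 9>4.
Y vs X: s1: 4>2, s2: 7>3, s3: 12>7, s4: 9>7.
Y vs Z: s1: 4>2, s2: 7>2, s3: 12>8, s4: 9>7.
Y strictly beats every other strategy against every opponent action, so it is strictly dominant.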